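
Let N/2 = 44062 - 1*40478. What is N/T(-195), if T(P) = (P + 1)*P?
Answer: 3584/18915 ≈ 0.18948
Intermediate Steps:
T(P) = P*(1 + P) (T(P) = (1 + P)*P = P*(1 + P))
N = 7168 (N = 2*(44062 - 1*40478) = 2*(44062 - 40478) = 2*3584 = 7168)
N/T(-195) = 7168/((-195*(1 - 195))) = 7168/((-195*(-194))) = 7168/37830 = 7168*(1/37830) = 3584/18915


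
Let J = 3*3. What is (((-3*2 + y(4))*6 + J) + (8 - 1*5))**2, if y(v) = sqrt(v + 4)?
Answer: 864 - 576*sqrt(2) ≈ 49.413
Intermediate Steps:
J = 9
y(v) = sqrt(4 + v)
(((-3*2 + y(4))*6 + J) + (8 - 1*5))**2 = (((-3*2 + sqrt(4 + 4))*6 + 9) + (8 - 1*5))**2 = (((-6 + sqrt(8))*6 + 9) + (8 - 5))**2 = (((-6 + 2*sqrt(2))*6 + 9) + 3)**2 = (((-36 + 12*sqrt(2)) + 9) + 3)**2 = ((-27 + 12*sqrt(2)) + 3)**2 = (-24 + 12*sqrt(2))**2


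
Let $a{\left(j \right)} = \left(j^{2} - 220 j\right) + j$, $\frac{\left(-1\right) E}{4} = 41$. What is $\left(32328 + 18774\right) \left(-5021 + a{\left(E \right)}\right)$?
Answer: $2953235682$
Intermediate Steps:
$E = -164$ ($E = \left(-4\right) 41 = -164$)
$a{\left(j \right)} = j^{2} - 219 j$
$\left(32328 + 18774\right) \left(-5021 + a{\left(E \right)}\right) = \left(32328 + 18774\right) \left(-5021 - 164 \left(-219 - 164\right)\right) = 51102 \left(-5021 - -62812\right) = 51102 \left(-5021 + 62812\right) = 51102 \cdot 57791 = 2953235682$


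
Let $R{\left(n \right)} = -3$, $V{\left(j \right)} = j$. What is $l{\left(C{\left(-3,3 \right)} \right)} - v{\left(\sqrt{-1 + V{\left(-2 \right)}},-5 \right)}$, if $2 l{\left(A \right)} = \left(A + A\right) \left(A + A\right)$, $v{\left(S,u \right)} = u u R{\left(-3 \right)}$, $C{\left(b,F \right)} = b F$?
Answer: $237$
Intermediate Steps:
$C{\left(b,F \right)} = F b$
$v{\left(S,u \right)} = - 3 u^{2}$ ($v{\left(S,u \right)} = u u \left(-3\right) = u^{2} \left(-3\right) = - 3 u^{2}$)
$l{\left(A \right)} = 2 A^{2}$ ($l{\left(A \right)} = \frac{\left(A + A\right) \left(A + A\right)}{2} = \frac{2 A 2 A}{2} = \frac{4 A^{2}}{2} = 2 A^{2}$)
$l{\left(C{\left(-3,3 \right)} \right)} - v{\left(\sqrt{-1 + V{\left(-2 \right)}},-5 \right)} = 2 \left(3 \left(-3\right)\right)^{2} - - 3 \left(-5\right)^{2} = 2 \left(-9\right)^{2} - \left(-3\right) 25 = 2 \cdot 81 - -75 = 162 + 75 = 237$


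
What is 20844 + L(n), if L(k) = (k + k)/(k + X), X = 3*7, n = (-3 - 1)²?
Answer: 771260/37 ≈ 20845.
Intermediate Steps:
n = 16 (n = (-4)² = 16)
X = 21
L(k) = 2*k/(21 + k) (L(k) = (k + k)/(k + 21) = (2*k)/(21 + k) = 2*k/(21 + k))
20844 + L(n) = 20844 + 2*16/(21 + 16) = 20844 + 2*16/37 = 20844 + 2*16*(1/37) = 20844 + 32/37 = 771260/37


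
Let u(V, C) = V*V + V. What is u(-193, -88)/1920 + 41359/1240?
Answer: 65291/1240 ≈ 52.654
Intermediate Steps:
u(V, C) = V + V² (u(V, C) = V² + V = V + V²)
u(-193, -88)/1920 + 41359/1240 = -193*(1 - 193)/1920 + 41359/1240 = -193*(-192)*(1/1920) + 41359*(1/1240) = 37056*(1/1920) + 41359/1240 = 193/10 + 41359/1240 = 65291/1240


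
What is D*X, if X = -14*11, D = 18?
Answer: -2772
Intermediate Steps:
X = -154
D*X = 18*(-154) = -2772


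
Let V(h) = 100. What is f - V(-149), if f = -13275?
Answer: -13375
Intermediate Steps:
f - V(-149) = -13275 - 1*100 = -13275 - 100 = -13375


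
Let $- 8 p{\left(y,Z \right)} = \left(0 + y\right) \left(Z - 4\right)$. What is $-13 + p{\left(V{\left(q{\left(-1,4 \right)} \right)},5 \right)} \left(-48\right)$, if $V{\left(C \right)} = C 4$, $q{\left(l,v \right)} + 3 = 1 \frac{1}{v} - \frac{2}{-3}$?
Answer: $-63$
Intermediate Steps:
$q{\left(l,v \right)} = - \frac{7}{3} + \frac{1}{v}$ ($q{\left(l,v \right)} = -3 + \left(1 \frac{1}{v} - \frac{2}{-3}\right) = -3 + \left(\frac{1}{v} - - \frac{2}{3}\right) = -3 + \left(\frac{1}{v} + \frac{2}{3}\right) = -3 + \left(\frac{2}{3} + \frac{1}{v}\right) = - \frac{7}{3} + \frac{1}{v}$)
$V{\left(C \right)} = 4 C$
$p{\left(y,Z \right)} = - \frac{y \left(-4 + Z\right)}{8}$ ($p{\left(y,Z \right)} = - \frac{\left(0 + y\right) \left(Z - 4\right)}{8} = - \frac{y \left(-4 + Z\right)}{8}$)
$-13 + p{\left(V{\left(q{\left(-1,4 \right)} \right)},5 \right)} \left(-48\right) = -13 + \frac{4 \left(- \frac{7}{3} + \frac{1}{4}\right) \left(4 - 5\right)}{8} \left(-48\right) = -13 + \frac{1}{8} \cdot 4 \left(- \frac{25}{12}\right) \left(-1\right) \left(-48\right) = -13 + \frac{1}{8} \left(- \frac{25}{3}\right) \left(-1\right) \left(-48\right) = -13 + \frac{25}{24} \left(-48\right) = -13 - 50 = -63$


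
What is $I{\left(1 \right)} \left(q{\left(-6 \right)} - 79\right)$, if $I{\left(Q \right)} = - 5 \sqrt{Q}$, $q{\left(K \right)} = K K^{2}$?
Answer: $1475$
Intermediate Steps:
$q{\left(K \right)} = K^{3}$
$I{\left(1 \right)} \left(q{\left(-6 \right)} - 79\right) = - 5 \sqrt{1} \left(\left(-6\right)^{3} - 79\right) = \left(-5\right) 1 \left(-216 - 79\right) = \left(-5\right) \left(-295\right) = 1475$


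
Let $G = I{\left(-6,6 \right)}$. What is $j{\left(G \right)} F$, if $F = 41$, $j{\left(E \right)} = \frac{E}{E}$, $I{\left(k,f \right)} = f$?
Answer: $41$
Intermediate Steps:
$G = 6$
$j{\left(E \right)} = 1$
$j{\left(G \right)} F = 1 \cdot 41 = 41$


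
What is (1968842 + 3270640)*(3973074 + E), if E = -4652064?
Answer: -3557555883180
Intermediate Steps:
(1968842 + 3270640)*(3973074 + E) = (1968842 + 3270640)*(3973074 - 4652064) = 5239482*(-678990) = -3557555883180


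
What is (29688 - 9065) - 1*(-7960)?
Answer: 28583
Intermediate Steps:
(29688 - 9065) - 1*(-7960) = 20623 + 7960 = 28583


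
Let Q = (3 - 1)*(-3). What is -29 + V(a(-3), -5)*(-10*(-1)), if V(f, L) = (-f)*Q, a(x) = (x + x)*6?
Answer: -2189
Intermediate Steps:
a(x) = 12*x (a(x) = (2*x)*6 = 12*x)
Q = -6 (Q = 2*(-3) = -6)
V(f, L) = 6*f (V(f, L) = -f*(-6) = 6*f)
-29 + V(a(-3), -5)*(-10*(-1)) = -29 + (6*(12*(-3)))*(-10*(-1)) = -29 + (6*(-36))*10 = -29 - 216*10 = -29 - 2160 = -2189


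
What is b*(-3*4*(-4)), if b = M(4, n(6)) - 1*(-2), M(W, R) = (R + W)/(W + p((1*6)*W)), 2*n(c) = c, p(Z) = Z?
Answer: 108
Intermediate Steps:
n(c) = c/2
M(W, R) = (R + W)/(7*W) (M(W, R) = (R + W)/(W + (1*6)*W) = (R + W)/(W + 6*W) = (R + W)/((7*W)) = (R + W)*(1/(7*W)) = (R + W)/(7*W))
b = 9/4 (b = (⅐)*((½)*6 + 4)/4 - 1*(-2) = (⅐)*(¼)*(3 + 4) + 2 = (⅐)*(¼)*7 + 2 = ¼ + 2 = 9/4 ≈ 2.2500)
b*(-3*4*(-4)) = 9*(-3*4*(-4))/4 = 9*(-12*(-4))/4 = (9/4)*48 = 108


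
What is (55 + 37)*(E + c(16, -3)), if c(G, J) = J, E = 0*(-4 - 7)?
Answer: -276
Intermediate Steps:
E = 0 (E = 0*(-11) = 0)
(55 + 37)*(E + c(16, -3)) = (55 + 37)*(0 - 3) = 92*(-3) = -276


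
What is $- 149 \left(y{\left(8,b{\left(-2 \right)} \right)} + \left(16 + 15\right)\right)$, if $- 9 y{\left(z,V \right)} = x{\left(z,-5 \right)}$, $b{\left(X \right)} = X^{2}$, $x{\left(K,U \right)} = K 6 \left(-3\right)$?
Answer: $-7003$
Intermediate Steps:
$x{\left(K,U \right)} = - 18 K$ ($x{\left(K,U \right)} = 6 K \left(-3\right) = - 18 K$)
$y{\left(z,V \right)} = 2 z$ ($y{\left(z,V \right)} = - \frac{\left(-18\right) z}{9} = 2 z$)
$- 149 \left(y{\left(8,b{\left(-2 \right)} \right)} + \left(16 + 15\right)\right) = - 149 \left(2 \cdot 8 + \left(16 + 15\right)\right) = - 149 \left(16 + 31\right) = \left(-149\right) 47 = -7003$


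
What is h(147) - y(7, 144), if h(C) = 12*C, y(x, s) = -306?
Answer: 2070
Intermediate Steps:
h(147) - y(7, 144) = 12*147 - 1*(-306) = 1764 + 306 = 2070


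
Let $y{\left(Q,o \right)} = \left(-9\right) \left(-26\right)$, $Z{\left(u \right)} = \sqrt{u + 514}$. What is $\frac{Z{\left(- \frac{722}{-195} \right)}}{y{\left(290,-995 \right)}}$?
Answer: $\frac{\sqrt{4921410}}{22815} \approx 0.097235$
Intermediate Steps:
$Z{\left(u \right)} = \sqrt{514 + u}$
$y{\left(Q,o \right)} = 234$
$\frac{Z{\left(- \frac{722}{-195} \right)}}{y{\left(290,-995 \right)}} = \frac{\sqrt{514 - \frac{722}{-195}}}{234} = \sqrt{514 - - \frac{722}{195}} \cdot \frac{1}{234} = \sqrt{514 + \frac{722}{195}} \cdot \frac{1}{234} = \sqrt{\frac{100952}{195}} \cdot \frac{1}{234} = \frac{2 \sqrt{4921410}}{195} \cdot \frac{1}{234} = \frac{\sqrt{4921410}}{22815}$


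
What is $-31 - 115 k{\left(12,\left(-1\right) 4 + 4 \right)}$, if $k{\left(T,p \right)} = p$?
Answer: $-31$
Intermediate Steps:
$-31 - 115 k{\left(12,\left(-1\right) 4 + 4 \right)} = -31 - 115 \left(\left(-1\right) 4 + 4\right) = -31 - 115 \left(-4 + 4\right) = -31 - 0 = -31 + 0 = -31$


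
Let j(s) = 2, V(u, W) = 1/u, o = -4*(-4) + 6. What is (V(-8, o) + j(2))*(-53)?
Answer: -795/8 ≈ -99.375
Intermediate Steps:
o = 22 (o = 16 + 6 = 22)
(V(-8, o) + j(2))*(-53) = (1/(-8) + 2)*(-53) = (-⅛ + 2)*(-53) = (15/8)*(-53) = -795/8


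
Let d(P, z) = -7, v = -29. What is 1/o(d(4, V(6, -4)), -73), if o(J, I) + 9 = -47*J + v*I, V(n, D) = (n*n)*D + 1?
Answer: 1/2437 ≈ 0.00041034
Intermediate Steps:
V(n, D) = 1 + D*n² (V(n, D) = n²*D + 1 = D*n² + 1 = 1 + D*n²)
o(J, I) = -9 - 47*J - 29*I (o(J, I) = -9 + (-47*J - 29*I) = -9 - 47*J - 29*I)
1/o(d(4, V(6, -4)), -73) = 1/(-9 - 47*(-7) - 29*(-73)) = 1/(-9 + 329 + 2117) = 1/2437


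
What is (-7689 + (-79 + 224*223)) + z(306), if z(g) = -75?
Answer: 42109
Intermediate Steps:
(-7689 + (-79 + 224*223)) + z(306) = (-7689 + (-79 + 224*223)) - 75 = (-7689 + (-79 + 49952)) - 75 = (-7689 + 49873) - 75 = 42184 - 75 = 42109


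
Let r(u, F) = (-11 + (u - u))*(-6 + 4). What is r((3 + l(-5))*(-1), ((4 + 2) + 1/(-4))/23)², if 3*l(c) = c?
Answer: 484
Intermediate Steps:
l(c) = c/3
r(u, F) = 22 (r(u, F) = (-11 + 0)*(-2) = -11*(-2) = 22)
r((3 + l(-5))*(-1), ((4 + 2) + 1/(-4))/23)² = 22² = 484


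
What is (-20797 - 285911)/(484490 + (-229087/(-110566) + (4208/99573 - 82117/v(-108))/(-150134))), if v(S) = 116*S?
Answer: -1058517016850065675794048/1672089096597963445098167 ≈ -0.63305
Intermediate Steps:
(-20797 - 285911)/(484490 + (-229087/(-110566) + (4208/99573 - 82117/v(-108))/(-150134))) = (-20797 - 285911)/(484490 + (-229087/(-110566) + (4208/99573 - 82117/(116*(-108)))/(-150134))) = -306708/(484490 + (-229087*(-1/110566) + (4208*(1/99573) - 82117/(-12528))*(-1/150134))) = -306708/(484490 + (229087/110566 + (4208/99573 - 82117*(-1/12528))*(-1/150134))) = -306708/(484490 + (229087/110566 + (4208/99573 + 82117/12528)*(-1/150134))) = -306708/(484490 + (229087/110566 + (2743117955/415816848)*(-1/150134))) = -306708/(484490 + (229087/110566 - 2743117955/62428246657632)) = -306708/(484490 + 7150598223238564727/3451220759973869856) = -306708/1672089096597963445098167/3451220759973869856 = -306708*3451220759973869856/1672089096597963445098167 = -1058517016850065675794048/1672089096597963445098167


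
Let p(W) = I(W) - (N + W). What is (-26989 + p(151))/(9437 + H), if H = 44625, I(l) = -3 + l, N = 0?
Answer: -13496/27031 ≈ -0.49928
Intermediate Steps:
p(W) = -3 (p(W) = (-3 + W) - (0 + W) = (-3 + W) - W = -3)
(-26989 + p(151))/(9437 + H) = (-26989 - 3)/(9437 + 44625) = -26992/54062 = -26992*1/54062 = -13496/27031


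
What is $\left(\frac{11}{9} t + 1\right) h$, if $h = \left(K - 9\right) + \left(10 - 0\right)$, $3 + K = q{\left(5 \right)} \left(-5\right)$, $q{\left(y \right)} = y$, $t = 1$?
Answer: $-60$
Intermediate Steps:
$K = -28$ ($K = -3 + 5 \left(-5\right) = -3 - 25 = -28$)
$h = -27$ ($h = \left(-28 - 9\right) + \left(10 - 0\right) = -37 + \left(10 + 0\right) = -37 + 10 = -27$)
$\left(\frac{11}{9} t + 1\right) h = \left(\frac{11}{9} \cdot 1 + 1\right) \left(-27\right) = \left(\frac{11}{9} + 1\right) \left(-27\right) = \frac{20}{9} \left(-27\right) = -60$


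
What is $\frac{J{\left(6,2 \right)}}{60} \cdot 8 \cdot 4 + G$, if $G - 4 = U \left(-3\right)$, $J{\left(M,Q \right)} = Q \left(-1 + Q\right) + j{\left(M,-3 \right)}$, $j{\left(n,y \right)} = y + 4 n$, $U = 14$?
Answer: $- \frac{386}{15} \approx -25.733$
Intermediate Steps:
$J{\left(M,Q \right)} = -3 + 4 M + Q \left(-1 + Q\right)$ ($J{\left(M,Q \right)} = Q \left(-1 + Q\right) + \left(-3 + 4 M\right) = -3 + 4 M + Q \left(-1 + Q\right)$)
$G = -38$ ($G = 4 + 14 \left(-3\right) = 4 - 42 = -38$)
$\frac{J{\left(6,2 \right)}}{60} \cdot 8 \cdot 4 + G = \frac{-3 + 2^{2} - 2 + 4 \cdot 6}{60} \cdot 8 \cdot 4 - 38 = \left(-3 + 4 - 2 + 24\right) \frac{1}{60} \cdot 32 - 38 = 23 \cdot \frac{1}{60} \cdot 32 - 38 = \frac{23}{60} \cdot 32 - 38 = \frac{184}{15} - 38 = - \frac{386}{15}$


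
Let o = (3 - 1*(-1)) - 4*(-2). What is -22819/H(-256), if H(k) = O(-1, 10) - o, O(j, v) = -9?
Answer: 22819/21 ≈ 1086.6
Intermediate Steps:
o = 12 (o = (3 + 1) + 8 = 4 + 8 = 12)
H(k) = -21 (H(k) = -9 - 1*12 = -9 - 12 = -21)
-22819/H(-256) = -22819/(-21) = -22819*(-1/21) = 22819/21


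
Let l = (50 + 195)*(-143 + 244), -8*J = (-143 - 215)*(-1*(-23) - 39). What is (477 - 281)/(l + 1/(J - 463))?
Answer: 115542/14587177 ≈ 0.0079208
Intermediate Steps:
J = -716 (J = -(-143 - 215)*(-1*(-23) - 39)/8 = -(-179)*(23 - 39)/4 = -(-179)*(-16)/4 = -1/8*5728 = -716)
l = 24745 (l = 245*101 = 24745)
(477 - 281)/(l + 1/(J - 463)) = (477 - 281)/(24745 + 1/(-716 - 463)) = 196/(24745 + 1/(-1179)) = 196/(24745 - 1/1179) = 196/(29174354/1179) = 196*(1179/29174354) = 115542/14587177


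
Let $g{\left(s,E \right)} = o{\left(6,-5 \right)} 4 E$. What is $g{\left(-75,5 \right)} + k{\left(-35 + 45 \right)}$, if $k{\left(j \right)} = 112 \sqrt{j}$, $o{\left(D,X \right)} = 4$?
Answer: $80 + 112 \sqrt{10} \approx 434.18$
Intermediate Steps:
$g{\left(s,E \right)} = 16 E$ ($g{\left(s,E \right)} = 4 \cdot 4 E = 16 E$)
$g{\left(-75,5 \right)} + k{\left(-35 + 45 \right)} = 16 \cdot 5 + 112 \sqrt{-35 + 45} = 80 + 112 \sqrt{10}$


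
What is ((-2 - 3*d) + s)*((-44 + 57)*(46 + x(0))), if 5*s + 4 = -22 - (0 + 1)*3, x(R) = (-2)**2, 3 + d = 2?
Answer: -3120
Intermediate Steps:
d = -1 (d = -3 + 2 = -1)
x(R) = 4
s = -29/5 (s = -4/5 + (-22 - (0 + 1)*3)/5 = -4/5 + (-22 - 3)/5 = -4/5 + (1/5)*(-25) = -4/5 - 5 = -29/5 ≈ -5.8000)
((-2 - 3*d) + s)*((-44 + 57)*(46 + x(0))) = ((-2 - 3*(-1)) - 29/5)*((-44 + 57)*(46 + 4)) = ((-2 + 3) - 29/5)*(13*50) = (1 - 29/5)*650 = -24/5*650 = -3120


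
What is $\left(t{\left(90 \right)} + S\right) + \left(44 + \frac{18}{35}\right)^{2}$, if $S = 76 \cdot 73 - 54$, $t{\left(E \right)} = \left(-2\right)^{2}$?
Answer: $\frac{9162414}{1225} \approx 7479.5$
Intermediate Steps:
$t{\left(E \right)} = 4$
$S = 5494$ ($S = 5548 - 54 = 5494$)
$\left(t{\left(90 \right)} + S\right) + \left(44 + \frac{18}{35}\right)^{2} = \left(4 + 5494\right) + \left(44 + \frac{18}{35}\right)^{2} = 5498 + \left(44 + 18 \cdot \frac{1}{35}\right)^{2} = 5498 + \left(44 + \frac{18}{35}\right)^{2} = 5498 + \left(\frac{1558}{35}\right)^{2} = 5498 + \frac{2427364}{1225} = \frac{9162414}{1225}$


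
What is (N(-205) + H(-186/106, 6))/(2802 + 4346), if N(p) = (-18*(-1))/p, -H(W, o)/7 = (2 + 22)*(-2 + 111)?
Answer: -1876989/732670 ≈ -2.5618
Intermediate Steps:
H(W, o) = -18312 (H(W, o) = -7*(2 + 22)*(-2 + 111) = -168*109 = -7*2616 = -18312)
N(p) = 18/p
(N(-205) + H(-186/106, 6))/(2802 + 4346) = (18/(-205) - 18312)/(2802 + 4346) = (18*(-1/205) - 18312)/7148 = (-18/205 - 18312)*(1/7148) = -3753978/205*1/7148 = -1876989/732670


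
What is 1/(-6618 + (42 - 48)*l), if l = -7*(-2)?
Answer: -1/6702 ≈ -0.00014921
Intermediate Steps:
l = 14
1/(-6618 + (42 - 48)*l) = 1/(-6618 + (42 - 48)*14) = 1/(-6618 - 6*14) = 1/(-6618 - 84) = 1/(-6702) = -1/6702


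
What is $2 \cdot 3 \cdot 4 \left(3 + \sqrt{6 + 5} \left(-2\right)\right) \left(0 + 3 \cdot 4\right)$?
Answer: $864 - 576 \sqrt{11} \approx -1046.4$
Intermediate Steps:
$2 \cdot 3 \cdot 4 \left(3 + \sqrt{6 + 5} \left(-2\right)\right) \left(0 + 3 \cdot 4\right) = 6 \cdot 4 \left(3 + \sqrt{11} \left(-2\right)\right) \left(0 + 12\right) = 6 \cdot 4 \left(3 - 2 \sqrt{11}\right) 12 = 6 \left(12 - 8 \sqrt{11}\right) 12 = 6 \left(144 - 96 \sqrt{11}\right) = 864 - 576 \sqrt{11}$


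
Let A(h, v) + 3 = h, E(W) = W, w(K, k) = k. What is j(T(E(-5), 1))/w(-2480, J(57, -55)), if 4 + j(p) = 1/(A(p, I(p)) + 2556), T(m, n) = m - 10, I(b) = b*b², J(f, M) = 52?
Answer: -10151/131976 ≈ -0.076916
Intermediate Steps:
I(b) = b³
T(m, n) = -10 + m
A(h, v) = -3 + h
j(p) = -4 + 1/(2553 + p) (j(p) = -4 + 1/((-3 + p) + 2556) = -4 + 1/(2553 + p))
j(T(E(-5), 1))/w(-2480, J(57, -55)) = ((-10211 - 4*(-10 - 5))/(2553 + (-10 - 5)))/52 = ((-10211 - 4*(-15))/(2553 - 15))*(1/52) = ((-10211 + 60)/2538)*(1/52) = ((1/2538)*(-10151))*(1/52) = -10151/2538*1/52 = -10151/131976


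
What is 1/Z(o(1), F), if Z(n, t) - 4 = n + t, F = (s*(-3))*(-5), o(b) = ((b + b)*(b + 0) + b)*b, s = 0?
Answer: ⅐ ≈ 0.14286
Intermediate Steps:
o(b) = b*(b + 2*b²) (o(b) = ((2*b)*b + b)*b = (2*b² + b)*b = (b + 2*b²)*b = b*(b + 2*b²))
F = 0 (F = (0*(-3))*(-5) = 0*(-5) = 0)
Z(n, t) = 4 + n + t (Z(n, t) = 4 + (n + t) = 4 + n + t)
1/Z(o(1), F) = 1/(4 + 1²*(1 + 2*1) + 0) = 1/(4 + 1*(1 + 2) + 0) = 1/(4 + 1*3 + 0) = 1/(4 + 3 + 0) = 1/7 = ⅐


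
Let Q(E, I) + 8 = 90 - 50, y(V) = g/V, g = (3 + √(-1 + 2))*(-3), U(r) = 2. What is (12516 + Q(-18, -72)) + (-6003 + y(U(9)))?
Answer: 6539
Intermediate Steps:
g = -12 (g = (3 + √1)*(-3) = (3 + 1)*(-3) = 4*(-3) = -12)
y(V) = -12/V
Q(E, I) = 32 (Q(E, I) = -8 + (90 - 50) = -8 + 40 = 32)
(12516 + Q(-18, -72)) + (-6003 + y(U(9))) = (12516 + 32) + (-6003 - 12/2) = 12548 + (-6003 - 12*½) = 12548 + (-6003 - 6) = 12548 - 6009 = 6539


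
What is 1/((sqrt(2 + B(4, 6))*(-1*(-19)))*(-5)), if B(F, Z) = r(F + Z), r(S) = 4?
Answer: -sqrt(6)/570 ≈ -0.0042974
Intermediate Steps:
B(F, Z) = 4
1/((sqrt(2 + B(4, 6))*(-1*(-19)))*(-5)) = 1/((sqrt(2 + 4)*(-1*(-19)))*(-5)) = 1/((sqrt(6)*19)*(-5)) = 1/((19*sqrt(6))*(-5)) = 1/(-95*sqrt(6)) = -sqrt(6)/570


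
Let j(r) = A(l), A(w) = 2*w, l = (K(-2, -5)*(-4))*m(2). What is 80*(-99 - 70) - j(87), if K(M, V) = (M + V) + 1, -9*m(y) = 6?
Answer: -13488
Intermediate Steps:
m(y) = -⅔ (m(y) = -⅑*6 = -⅔)
K(M, V) = 1 + M + V
l = -16 (l = ((1 - 2 - 5)*(-4))*(-⅔) = -6*(-4)*(-⅔) = 24*(-⅔) = -16)
j(r) = -32 (j(r) = 2*(-16) = -32)
80*(-99 - 70) - j(87) = 80*(-99 - 70) - 1*(-32) = 80*(-169) + 32 = -13520 + 32 = -13488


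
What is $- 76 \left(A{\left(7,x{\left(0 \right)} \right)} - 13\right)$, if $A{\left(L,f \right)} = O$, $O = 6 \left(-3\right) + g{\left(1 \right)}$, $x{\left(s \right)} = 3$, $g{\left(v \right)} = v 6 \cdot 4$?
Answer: $532$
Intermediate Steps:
$g{\left(v \right)} = 24 v$ ($g{\left(v \right)} = 6 v 4 = 24 v$)
$O = 6$ ($O = 6 \left(-3\right) + 24 \cdot 1 = -18 + 24 = 6$)
$A{\left(L,f \right)} = 6$
$- 76 \left(A{\left(7,x{\left(0 \right)} \right)} - 13\right) = - 76 \left(6 - 13\right) = \left(-76\right) \left(-7\right) = 532$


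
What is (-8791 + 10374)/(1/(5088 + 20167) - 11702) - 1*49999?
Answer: -14776444894656/295534009 ≈ -49999.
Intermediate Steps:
(-8791 + 10374)/(1/(5088 + 20167) - 11702) - 1*49999 = 1583/(1/25255 - 11702) - 49999 = 1583/(-295534009/25255) - 49999 = 1583*(-25255/295534009) - 49999 = -39978665/295534009 - 49999 = -14776444894656/295534009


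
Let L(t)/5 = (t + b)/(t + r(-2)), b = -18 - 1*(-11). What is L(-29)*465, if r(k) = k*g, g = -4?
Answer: 27900/7 ≈ 3985.7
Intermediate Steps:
r(k) = -4*k (r(k) = k*(-4) = -4*k)
b = -7 (b = -18 + 11 = -7)
L(t) = 5*(-7 + t)/(8 + t) (L(t) = 5*((t - 7)/(t - 4*(-2))) = 5*((-7 + t)/(t + 8)) = 5*((-7 + t)/(8 + t)) = 5*(-7 + t)/(8 + t))
L(-29)*465 = (5*(-7 - 29)/(8 - 29))*465 = (5*(-36)/(-21))*465 = (5*(-1/21)*(-36))*465 = (60/7)*465 = 27900/7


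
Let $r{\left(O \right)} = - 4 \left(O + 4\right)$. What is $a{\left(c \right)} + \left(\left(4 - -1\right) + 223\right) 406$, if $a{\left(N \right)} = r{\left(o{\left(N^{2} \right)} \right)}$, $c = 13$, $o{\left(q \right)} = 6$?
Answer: $92528$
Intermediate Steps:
$r{\left(O \right)} = -16 - 4 O$ ($r{\left(O \right)} = - 4 \left(4 + O\right) = -16 - 4 O$)
$a{\left(N \right)} = -40$ ($a{\left(N \right)} = -16 - 24 = -40$)
$a{\left(c \right)} + \left(\left(4 - -1\right) + 223\right) 406 = -40 + \left(\left(4 - -1\right) + 223\right) 406 = -40 + \left(\left(4 + 1\right) + 223\right) 406 = -40 + \left(5 + 223\right) 406 = -40 + 228 \cdot 406 = -40 + 92568 = 92528$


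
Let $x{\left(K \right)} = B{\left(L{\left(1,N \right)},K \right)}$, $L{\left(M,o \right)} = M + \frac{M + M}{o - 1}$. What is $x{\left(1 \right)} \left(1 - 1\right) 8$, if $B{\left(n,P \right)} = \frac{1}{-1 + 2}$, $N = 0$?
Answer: $0$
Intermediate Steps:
$L{\left(M,o \right)} = M + \frac{2 M}{-1 + o}$
$B{\left(n,P \right)} = 1$ ($B{\left(n,P \right)} = 1^{-1} = 1$)
$x{\left(K \right)} = 1$
$x{\left(1 \right)} \left(1 - 1\right) 8 = 1 \left(1 - 1\right) 8 = 1 \cdot 0 \cdot 8 = 0 \cdot 8 = 0$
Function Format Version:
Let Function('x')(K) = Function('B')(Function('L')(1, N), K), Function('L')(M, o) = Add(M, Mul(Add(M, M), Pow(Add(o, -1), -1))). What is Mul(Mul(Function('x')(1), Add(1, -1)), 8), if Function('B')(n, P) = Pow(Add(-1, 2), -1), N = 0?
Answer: 0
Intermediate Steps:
Function('L')(M, o) = Add(M, Mul(2, M, Pow(Add(-1, o), -1))) (Function('L')(M, o) = Add(M, Mul(Mul(2, M), Pow(Add(-1, o), -1))) = Add(M, Mul(2, M, Pow(Add(-1, o), -1))))
Function('B')(n, P) = 1 (Function('B')(n, P) = Pow(1, -1) = 1)
Function('x')(K) = 1
Mul(Mul(Function('x')(1), Add(1, -1)), 8) = Mul(Mul(1, Add(1, -1)), 8) = Mul(Mul(1, 0), 8) = Mul(0, 8) = 0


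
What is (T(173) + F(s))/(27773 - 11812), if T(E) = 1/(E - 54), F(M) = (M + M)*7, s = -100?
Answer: -166599/1899359 ≈ -0.087713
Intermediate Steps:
F(M) = 14*M (F(M) = (2*M)*7 = 14*M)
T(E) = 1/(-54 + E)
(T(173) + F(s))/(27773 - 11812) = (1/(-54 + 173) + 14*(-100))/(27773 - 11812) = (1/119 - 1400)/15961 = (1/119 - 1400)*(1/15961) = -166599/119*1/15961 = -166599/1899359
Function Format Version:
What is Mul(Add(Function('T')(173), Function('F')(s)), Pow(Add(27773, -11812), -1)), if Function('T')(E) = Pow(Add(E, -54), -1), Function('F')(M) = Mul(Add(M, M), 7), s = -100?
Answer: Rational(-166599, 1899359) ≈ -0.087713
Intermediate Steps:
Function('F')(M) = Mul(14, M) (Function('F')(M) = Mul(Mul(2, M), 7) = Mul(14, M))
Function('T')(E) = Pow(Add(-54, E), -1)
Mul(Add(Function('T')(173), Function('F')(s)), Pow(Add(27773, -11812), -1)) = Mul(Add(Pow(Add(-54, 173), -1), Mul(14, -100)), Pow(Add(27773, -11812), -1)) = Mul(Add(Pow(119, -1), -1400), Pow(15961, -1)) = Mul(Add(Rational(1, 119), -1400), Rational(1, 15961)) = Mul(Rational(-166599, 119), Rational(1, 15961)) = Rational(-166599, 1899359)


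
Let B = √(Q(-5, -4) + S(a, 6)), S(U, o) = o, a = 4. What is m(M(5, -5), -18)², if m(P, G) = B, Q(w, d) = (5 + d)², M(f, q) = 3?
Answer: 7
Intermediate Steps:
B = √7 (B = √((5 - 4)² + 6) = √(1² + 6) = √(1 + 6) = √7 ≈ 2.6458)
m(P, G) = √7
m(M(5, -5), -18)² = (√7)² = 7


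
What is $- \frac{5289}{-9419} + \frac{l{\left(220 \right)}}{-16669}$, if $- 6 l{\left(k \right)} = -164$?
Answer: $\frac{263714665}{471015933} \approx 0.55989$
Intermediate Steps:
$l{\left(k \right)} = \frac{82}{3}$ ($l{\left(k \right)} = \left(- \frac{1}{6}\right) \left(-164\right) = \frac{82}{3}$)
$- \frac{5289}{-9419} + \frac{l{\left(220 \right)}}{-16669} = - \frac{5289}{-9419} + \frac{82}{3 \left(-16669\right)} = \left(-5289\right) \left(- \frac{1}{9419}\right) + \frac{82}{3} \left(- \frac{1}{16669}\right) = \frac{5289}{9419} - \frac{82}{50007} = \frac{263714665}{471015933}$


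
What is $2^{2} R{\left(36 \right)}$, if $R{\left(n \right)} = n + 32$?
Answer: $272$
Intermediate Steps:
$R{\left(n \right)} = 32 + n$
$2^{2} R{\left(36 \right)} = 2^{2} \left(32 + 36\right) = 4 \cdot 68 = 272$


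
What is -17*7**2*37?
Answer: -30821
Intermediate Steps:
-17*7**2*37 = -17*49*37 = -833*37 = -30821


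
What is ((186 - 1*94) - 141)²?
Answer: 2401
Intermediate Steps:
((186 - 1*94) - 141)² = ((186 - 94) - 141)² = (92 - 141)² = (-49)² = 2401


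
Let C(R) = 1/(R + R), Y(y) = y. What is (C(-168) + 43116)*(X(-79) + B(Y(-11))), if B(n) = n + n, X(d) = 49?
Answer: 130382775/112 ≈ 1.1641e+6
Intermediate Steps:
B(n) = 2*n
C(R) = 1/(2*R)
(C(-168) + 43116)*(X(-79) + B(Y(-11))) = ((½)/(-168) + 43116)*(49 + 2*(-11)) = ((½)*(-1/168) + 43116)*(49 - 22) = (-1/336 + 43116)*27 = (14486975/336)*27 = 130382775/112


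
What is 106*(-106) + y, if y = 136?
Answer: -11100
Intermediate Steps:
106*(-106) + y = 106*(-106) + 136 = -11236 + 136 = -11100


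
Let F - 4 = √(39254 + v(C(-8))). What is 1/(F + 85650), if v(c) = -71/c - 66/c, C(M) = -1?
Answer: 85654/7336568325 - √39391/7336568325 ≈ 1.1648e-5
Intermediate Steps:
v(c) = -137/c
F = 4 + √39391 (F = 4 + √(39254 - 137/(-1)) = 4 + √(39254 - 137*(-1)) = 4 + √(39254 + 137) = 4 + √39391 ≈ 202.47)
1/(F + 85650) = 1/((4 + √39391) + 85650) = 1/(85654 + √39391)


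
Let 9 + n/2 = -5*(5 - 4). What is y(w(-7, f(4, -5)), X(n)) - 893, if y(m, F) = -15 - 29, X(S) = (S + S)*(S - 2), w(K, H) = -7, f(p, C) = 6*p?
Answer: -937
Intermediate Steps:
n = -28 (n = -18 + 2*(-5*(5 - 4)) = -18 + 2*(-5*1) = -18 + 2*(-5) = -18 - 10 = -28)
X(S) = 2*S*(-2 + S) (X(S) = (2*S)*(-2 + S) = 2*S*(-2 + S))
y(m, F) = -44
y(w(-7, f(4, -5)), X(n)) - 893 = -44 - 893 = -937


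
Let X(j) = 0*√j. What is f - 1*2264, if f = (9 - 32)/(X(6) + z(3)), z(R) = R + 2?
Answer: -11343/5 ≈ -2268.6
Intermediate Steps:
z(R) = 2 + R
X(j) = 0
f = -23/5 (f = (9 - 32)/(0 + (2 + 3)) = -23/(0 + 5) = -23/5 ≈ -4.6000)
f - 1*2264 = -23/5 - 1*2264 = -23/5 - 2264 = -11343/5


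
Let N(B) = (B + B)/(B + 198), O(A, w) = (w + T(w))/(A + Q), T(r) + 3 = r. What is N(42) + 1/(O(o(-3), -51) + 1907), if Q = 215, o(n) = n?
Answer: 2833493/8083580 ≈ 0.35052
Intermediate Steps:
T(r) = -3 + r
O(A, w) = (-3 + 2*w)/(215 + A) (O(A, w) = (w + (-3 + w))/(A + 215) = (-3 + 2*w)/(215 + A))
N(B) = 2*B/(198 + B) (N(B) = (2*B)/(198 + B) = 2*B/(198 + B))
N(42) + 1/(O(o(-3), -51) + 1907) = 2*42/(198 + 42) + 1/((-3 + 2*(-51))/(215 - 3) + 1907) = 2*42/240 + 1/((-3 - 102)/212 + 1907) = 2*42*(1/240) + 1/((1/212)*(-105) + 1907) = 7/20 + 1/(-105/212 + 1907) = 7/20 + 1/(404179/212) = 7/20 + 212/404179 = 2833493/8083580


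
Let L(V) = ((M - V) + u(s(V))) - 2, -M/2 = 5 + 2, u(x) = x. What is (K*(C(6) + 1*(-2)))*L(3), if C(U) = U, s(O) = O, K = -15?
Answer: 960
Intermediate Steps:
M = -14 (M = -2*(5 + 2) = -2*7 = -14)
L(V) = -16 (L(V) = ((-14 - V) + V) - 2 = -14 - 2 = -16)
(K*(C(6) + 1*(-2)))*L(3) = -15*(6 + 1*(-2))*(-16) = -15*(6 - 2)*(-16) = -15*4*(-16) = -60*(-16) = 960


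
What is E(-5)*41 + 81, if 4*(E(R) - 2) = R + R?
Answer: 121/2 ≈ 60.500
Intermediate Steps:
E(R) = 2 + R/2 (E(R) = 2 + (R + R)/4 = 2 + (2*R)/4 = 2 + R/2)
E(-5)*41 + 81 = (2 + (1/2)*(-5))*41 + 81 = (2 - 5/2)*41 + 81 = -1/2*41 + 81 = -41/2 + 81 = 121/2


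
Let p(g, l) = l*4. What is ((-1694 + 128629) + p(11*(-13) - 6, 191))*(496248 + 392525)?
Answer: 113495423327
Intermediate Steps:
p(g, l) = 4*l
((-1694 + 128629) + p(11*(-13) - 6, 191))*(496248 + 392525) = ((-1694 + 128629) + 4*191)*(496248 + 392525) = (126935 + 764)*888773 = 127699*888773 = 113495423327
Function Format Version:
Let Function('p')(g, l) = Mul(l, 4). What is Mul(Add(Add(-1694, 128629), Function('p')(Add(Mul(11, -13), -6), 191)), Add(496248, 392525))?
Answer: 113495423327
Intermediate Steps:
Function('p')(g, l) = Mul(4, l)
Mul(Add(Add(-1694, 128629), Function('p')(Add(Mul(11, -13), -6), 191)), Add(496248, 392525)) = Mul(Add(Add(-1694, 128629), Mul(4, 191)), Add(496248, 392525)) = Mul(Add(126935, 764), 888773) = Mul(127699, 888773) = 113495423327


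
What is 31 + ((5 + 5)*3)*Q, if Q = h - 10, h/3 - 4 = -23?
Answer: -1979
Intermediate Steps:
h = -57 (h = 12 + 3*(-23) = 12 - 69 = -57)
Q = -67 (Q = -57 - 10 = -67)
31 + ((5 + 5)*3)*Q = 31 + ((5 + 5)*3)*(-67) = 31 + (10*3)*(-67) = 31 + 30*(-67) = 31 - 2010 = -1979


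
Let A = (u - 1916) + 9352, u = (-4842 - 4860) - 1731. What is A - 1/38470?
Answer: -153764591/38470 ≈ -3997.0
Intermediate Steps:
u = -11433 (u = -9702 - 1731 = -11433)
A = -3997 (A = (-11433 - 1916) + 9352 = -13349 + 9352 = -3997)
A - 1/38470 = -3997 - 1/38470 = -153764591/38470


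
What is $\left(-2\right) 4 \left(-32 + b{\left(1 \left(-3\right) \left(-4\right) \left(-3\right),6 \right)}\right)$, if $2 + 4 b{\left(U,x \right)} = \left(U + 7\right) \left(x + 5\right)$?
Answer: $898$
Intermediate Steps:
$b{\left(U,x \right)} = - \frac{1}{2} + \frac{\left(5 + x\right) \left(7 + U\right)}{4}$ ($b{\left(U,x \right)} = - \frac{1}{2} + \frac{\left(U + 7\right) \left(x + 5\right)}{4} = - \frac{1}{2} + \frac{\left(7 + U\right) \left(5 + x\right)}{4} = - \frac{1}{2} + \frac{\left(5 + x\right) \left(7 + U\right)}{4}$)
$\left(-2\right) 4 \left(-32 + b{\left(1 \left(-3\right) \left(-4\right) \left(-3\right),6 \right)}\right) = \left(-2\right) 4 \left(-32 + \left(\frac{33}{4} + \frac{5 \cdot 1 \left(-3\right) \left(-4\right) \left(-3\right)}{4} + \frac{7}{4} \cdot 6 + \frac{1}{4} \cdot 1 \left(-3\right) \left(-4\right) \left(-3\right) 6\right)\right) = - 8 \left(-32 + \left(\frac{33}{4} + \frac{5 \left(-3\right) \left(-4\right) \left(-3\right)}{4} + \frac{21}{2} + \frac{1}{4} \left(-3\right) \left(-4\right) \left(-3\right) 6\right)\right) = - 8 \left(-32 + \left(\frac{33}{4} + \frac{5 \cdot 12 \left(-3\right)}{4} + \frac{21}{2} + \frac{1}{4} \cdot 12 \left(-3\right) 6\right)\right) = - 8 \left(-32 + \left(\frac{33}{4} + \frac{5}{4} \left(-36\right) + \frac{21}{2} + \frac{1}{4} \left(-36\right) 6\right)\right) = - 8 \left(-32 + \left(\frac{33}{4} - 45 + \frac{21}{2} - 54\right)\right) = - 8 \left(-32 - \frac{321}{4}\right) = \left(-8\right) \left(- \frac{449}{4}\right) = 898$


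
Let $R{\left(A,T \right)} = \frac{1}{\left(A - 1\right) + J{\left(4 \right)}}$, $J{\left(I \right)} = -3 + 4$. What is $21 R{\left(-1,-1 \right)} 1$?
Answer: $-21$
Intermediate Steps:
$J{\left(I \right)} = 1$
$R{\left(A,T \right)} = \frac{1}{A}$ ($R{\left(A,T \right)} = \frac{1}{\left(A - 1\right) + 1} = \frac{1}{\left(-1 + A\right) + 1} = \frac{1}{A}$)
$21 R{\left(-1,-1 \right)} 1 = \frac{21}{-1} \cdot 1 = 21 \left(-1\right) 1 = \left(-21\right) 1 = -21$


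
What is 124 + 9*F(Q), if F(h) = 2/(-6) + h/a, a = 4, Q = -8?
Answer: 103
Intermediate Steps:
F(h) = -⅓ + h/4 (F(h) = 2/(-6) + h/4 = 2*(-⅙) + h*(¼) = -⅓ + h/4)
124 + 9*F(Q) = 124 + 9*(-⅓ + (¼)*(-8)) = 124 + 9*(-⅓ - 2) = 124 + 9*(-7/3) = 124 - 21 = 103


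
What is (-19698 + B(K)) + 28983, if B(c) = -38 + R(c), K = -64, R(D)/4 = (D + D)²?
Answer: 74783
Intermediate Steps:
R(D) = 16*D² (R(D) = 4*(D + D)² = 4*(2*D)² = 4*(4*D²) = 16*D²)
B(c) = -38 + 16*c²
(-19698 + B(K)) + 28983 = (-19698 + (-38 + 16*(-64)²)) + 28983 = (-19698 + (-38 + 16*4096)) + 28983 = (-19698 + (-38 + 65536)) + 28983 = (-19698 + 65498) + 28983 = 45800 + 28983 = 74783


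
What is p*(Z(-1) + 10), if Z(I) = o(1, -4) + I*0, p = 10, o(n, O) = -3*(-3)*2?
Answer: 280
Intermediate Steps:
o(n, O) = 18 (o(n, O) = 9*2 = 18)
Z(I) = 18 (Z(I) = 18 + I*0 = 18 + 0 = 18)
p*(Z(-1) + 10) = 10*(18 + 10) = 10*28 = 280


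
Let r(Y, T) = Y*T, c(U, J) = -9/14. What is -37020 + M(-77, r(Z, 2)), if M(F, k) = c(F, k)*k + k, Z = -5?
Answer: -259165/7 ≈ -37024.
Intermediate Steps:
c(U, J) = -9/14 (c(U, J) = -9*1/14 = -9/14)
r(Y, T) = T*Y
M(F, k) = 5*k/14 (M(F, k) = -9*k/14 + k = 5*k/14)
-37020 + M(-77, r(Z, 2)) = -37020 + 5*(2*(-5))/14 = -37020 + (5/14)*(-10) = -37020 - 25/7 = -259165/7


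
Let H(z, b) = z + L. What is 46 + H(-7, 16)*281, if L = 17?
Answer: 2856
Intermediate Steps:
H(z, b) = 17 + z (H(z, b) = z + 17 = 17 + z)
46 + H(-7, 16)*281 = 46 + (17 - 7)*281 = 46 + 10*281 = 46 + 2810 = 2856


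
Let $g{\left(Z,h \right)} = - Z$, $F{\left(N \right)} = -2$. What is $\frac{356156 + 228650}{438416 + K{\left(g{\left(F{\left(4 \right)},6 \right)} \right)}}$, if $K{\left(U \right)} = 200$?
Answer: $\frac{292403}{219308} \approx 1.3333$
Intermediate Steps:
$\frac{356156 + 228650}{438416 + K{\left(g{\left(F{\left(4 \right)},6 \right)} \right)}} = \frac{356156 + 228650}{438416 + 200} = \frac{584806}{438616} = 584806 \cdot \frac{1}{438616} = \frac{292403}{219308}$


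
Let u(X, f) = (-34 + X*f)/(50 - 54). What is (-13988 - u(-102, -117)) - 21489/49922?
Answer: -549812475/49922 ≈ -11013.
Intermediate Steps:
u(X, f) = 17/2 - X*f/4 (u(X, f) = (-34 + X*f)/(-4) = (-34 + X*f)*(-1/4) = 17/2 - X*f/4)
(-13988 - u(-102, -117)) - 21489/49922 = (-13988 - (17/2 - 1/4*(-102)*(-117))) - 21489/49922 = (-13988 - (17/2 - 5967/2)) - 21489/49922 = (-13988 - 1*(-2975)) - 1*21489/49922 = (-13988 + 2975) - 21489/49922 = -11013 - 21489/49922 = -549812475/49922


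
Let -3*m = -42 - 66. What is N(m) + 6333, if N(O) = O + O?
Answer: 6405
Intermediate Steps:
m = 36 (m = -(-42 - 66)/3 = -⅓*(-108) = 36)
N(O) = 2*O
N(m) + 6333 = 2*36 + 6333 = 72 + 6333 = 6405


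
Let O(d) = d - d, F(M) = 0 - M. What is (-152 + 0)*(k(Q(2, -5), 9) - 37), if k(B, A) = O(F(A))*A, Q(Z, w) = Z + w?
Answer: 5624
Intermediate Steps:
F(M) = -M
O(d) = 0
k(B, A) = 0 (k(B, A) = 0*A = 0)
(-152 + 0)*(k(Q(2, -5), 9) - 37) = (-152 + 0)*(0 - 37) = -152*(-37) = 5624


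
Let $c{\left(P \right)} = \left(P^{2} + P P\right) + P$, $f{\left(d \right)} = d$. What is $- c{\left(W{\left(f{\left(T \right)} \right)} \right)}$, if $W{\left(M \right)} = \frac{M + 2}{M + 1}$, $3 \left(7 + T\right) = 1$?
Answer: $- \frac{630}{289} \approx -2.1799$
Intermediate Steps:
$T = - \frac{20}{3}$ ($T = -7 + \frac{1}{3} \cdot 1 = -7 + \frac{1}{3} = - \frac{20}{3} \approx -6.6667$)
$W{\left(M \right)} = \frac{2 + M}{1 + M}$
$c{\left(P \right)} = P + 2 P^{2}$ ($c{\left(P \right)} = \left(P^{2} + P^{2}\right) + P = 2 P^{2} + P = P + 2 P^{2}$)
$- c{\left(W{\left(f{\left(T \right)} \right)} \right)} = - \frac{2 - \frac{20}{3}}{1 - \frac{20}{3}} \left(1 + 2 \frac{2 - \frac{20}{3}}{1 - \frac{20}{3}}\right) = - \frac{1}{- \frac{17}{3}} \left(- \frac{14}{3}\right) \left(1 + 2 \frac{1}{- \frac{17}{3}} \left(- \frac{14}{3}\right)\right) = - \left(- \frac{3}{17}\right) \left(- \frac{14}{3}\right) \left(1 + 2 \left(\left(- \frac{3}{17}\right) \left(- \frac{14}{3}\right)\right)\right) = - \frac{14 \left(1 + 2 \cdot \frac{14}{17}\right)}{17} = - \frac{14 \left(1 + \frac{28}{17}\right)}{17} = - \frac{14 \cdot 45}{17 \cdot 17} = \left(-1\right) \frac{630}{289} = - \frac{630}{289}$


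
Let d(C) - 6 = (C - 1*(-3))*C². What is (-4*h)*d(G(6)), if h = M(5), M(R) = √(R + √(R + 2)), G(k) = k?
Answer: -1320*√(5 + √7) ≈ -3649.9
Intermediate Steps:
M(R) = √(R + √(2 + R))
h = √(5 + √7) (h = √(5 + √(2 + 5)) = √(5 + √7) ≈ 2.7651)
d(C) = 6 + C²*(3 + C) (d(C) = 6 + (C - 1*(-3))*C² = 6 + (C + 3)*C² = 6 + (3 + C)*C² = 6 + C²*(3 + C))
(-4*h)*d(G(6)) = (-4*√(5 + √7))*(6 + 6³ + 3*6²) = (-4*√(5 + √7))*(6 + 216 + 3*36) = (-4*√(5 + √7))*(6 + 216 + 108) = -4*√(5 + √7)*330 = -1320*√(5 + √7)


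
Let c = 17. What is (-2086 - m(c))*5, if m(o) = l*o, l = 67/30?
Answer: -63719/6 ≈ -10620.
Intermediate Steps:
l = 67/30 (l = 67*(1/30) = 67/30 ≈ 2.2333)
m(o) = 67*o/30
(-2086 - m(c))*5 = (-2086 - 67*17/30)*5 = (-2086 - 1*1139/30)*5 = (-2086 - 1139/30)*5 = -63719/30*5 = -63719/6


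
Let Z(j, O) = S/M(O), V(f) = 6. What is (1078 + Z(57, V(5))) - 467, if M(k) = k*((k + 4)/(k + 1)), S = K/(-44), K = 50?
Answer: 161269/264 ≈ 610.87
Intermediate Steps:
S = -25/22 (S = 50/(-44) = 50*(-1/44) = -25/22 ≈ -1.1364)
M(k) = k*(4 + k)/(1 + k) (M(k) = k*((4 + k)/(1 + k)) = k*(4 + k)/(1 + k))
Z(j, O) = -25*(1 + O)/(22*O*(4 + O)) (Z(j, O) = -25*(1 + O)/(O*(4 + O))/22 = -25*(1 + O)/(22*O*(4 + O)))
(1078 + Z(57, V(5))) - 467 = (1078 + (25/22)*(-1 - 1*6)/(6*(4 + 6))) - 467 = (1078 + (25/22)*(1/6)*(-1 - 6)/10) - 467 = (1078 + (25/22)*(1/6)*(1/10)*(-7)) - 467 = (1078 - 35/264) - 467 = 284557/264 - 467 = 161269/264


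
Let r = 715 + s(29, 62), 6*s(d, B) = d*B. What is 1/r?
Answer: 3/3044 ≈ 0.00098555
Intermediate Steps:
s(d, B) = B*d/6 (s(d, B) = (d*B)/6 = (B*d)/6 = B*d/6)
r = 3044/3 (r = 715 + (⅙)*62*29 = 715 + 899/3 = 3044/3 ≈ 1014.7)
1/r = 1/(3044/3) = 3/3044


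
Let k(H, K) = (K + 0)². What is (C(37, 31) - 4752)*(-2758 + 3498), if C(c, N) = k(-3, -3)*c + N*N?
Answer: -2558920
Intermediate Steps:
k(H, K) = K²
C(c, N) = N² + 9*c (C(c, N) = (-3)²*c + N*N = 9*c + N² = N² + 9*c)
(C(37, 31) - 4752)*(-2758 + 3498) = ((31² + 9*37) - 4752)*(-2758 + 3498) = ((961 + 333) - 4752)*740 = (1294 - 4752)*740 = -3458*740 = -2558920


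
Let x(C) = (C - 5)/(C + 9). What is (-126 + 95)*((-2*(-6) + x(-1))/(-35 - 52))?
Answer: 465/116 ≈ 4.0086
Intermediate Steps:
x(C) = (-5 + C)/(9 + C)
(-126 + 95)*((-2*(-6) + x(-1))/(-35 - 52)) = (-126 + 95)*((-2*(-6) + (-5 - 1)/(9 - 1))/(-35 - 52)) = -31*(12 - 6/8)/(-87) = -31*(12 + (1/8)*(-6))*(-1)/87 = -31*(12 - 3/4)*(-1)/87 = -1395*(-1)/(4*87) = -31*(-15/116) = 465/116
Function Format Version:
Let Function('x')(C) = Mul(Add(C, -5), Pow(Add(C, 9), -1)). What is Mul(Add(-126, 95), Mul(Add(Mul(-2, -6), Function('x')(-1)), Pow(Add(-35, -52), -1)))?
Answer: Rational(465, 116) ≈ 4.0086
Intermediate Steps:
Function('x')(C) = Mul(Pow(Add(9, C), -1), Add(-5, C)) (Function('x')(C) = Mul(Add(-5, C), Pow(Add(9, C), -1)) = Mul(Pow(Add(9, C), -1), Add(-5, C)))
Mul(Add(-126, 95), Mul(Add(Mul(-2, -6), Function('x')(-1)), Pow(Add(-35, -52), -1))) = Mul(Add(-126, 95), Mul(Add(Mul(-2, -6), Mul(Pow(Add(9, -1), -1), Add(-5, -1))), Pow(Add(-35, -52), -1))) = Mul(-31, Mul(Add(12, Mul(Pow(8, -1), -6)), Pow(-87, -1))) = Mul(-31, Mul(Add(12, Mul(Rational(1, 8), -6)), Rational(-1, 87))) = Mul(-31, Mul(Add(12, Rational(-3, 4)), Rational(-1, 87))) = Mul(-31, Mul(Rational(45, 4), Rational(-1, 87))) = Mul(-31, Rational(-15, 116)) = Rational(465, 116)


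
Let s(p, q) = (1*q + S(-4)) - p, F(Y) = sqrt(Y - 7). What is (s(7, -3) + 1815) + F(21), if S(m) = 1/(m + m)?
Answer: 14439/8 + sqrt(14) ≈ 1808.6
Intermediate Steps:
S(m) = 1/(2*m)
F(Y) = sqrt(-7 + Y)
s(p, q) = -1/8 + q - p (s(p, q) = (1*q + (1/2)/(-4)) - p = (q + (1/2)*(-1/4)) - p = (q - 1/8) - p = (-1/8 + q) - p = -1/8 + q - p)
(s(7, -3) + 1815) + F(21) = ((-1/8 - 3 - 1*7) + 1815) + sqrt(-7 + 21) = ((-1/8 - 3 - 7) + 1815) + sqrt(14) = (-81/8 + 1815) + sqrt(14) = 14439/8 + sqrt(14)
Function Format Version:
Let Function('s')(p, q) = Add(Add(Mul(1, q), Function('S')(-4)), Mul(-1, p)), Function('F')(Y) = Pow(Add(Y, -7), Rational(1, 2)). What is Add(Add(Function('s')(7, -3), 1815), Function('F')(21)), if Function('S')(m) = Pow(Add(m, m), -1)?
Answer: Add(Rational(14439, 8), Pow(14, Rational(1, 2))) ≈ 1808.6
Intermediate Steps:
Function('S')(m) = Mul(Rational(1, 2), Pow(m, -1)) (Function('S')(m) = Pow(Mul(2, m), -1) = Mul(Rational(1, 2), Pow(m, -1)))
Function('F')(Y) = Pow(Add(-7, Y), Rational(1, 2))
Function('s')(p, q) = Add(Rational(-1, 8), q, Mul(-1, p)) (Function('s')(p, q) = Add(Add(Mul(1, q), Mul(Rational(1, 2), Pow(-4, -1))), Mul(-1, p)) = Add(Add(q, Mul(Rational(1, 2), Rational(-1, 4))), Mul(-1, p)) = Add(Add(q, Rational(-1, 8)), Mul(-1, p)) = Add(Add(Rational(-1, 8), q), Mul(-1, p)) = Add(Rational(-1, 8), q, Mul(-1, p)))
Add(Add(Function('s')(7, -3), 1815), Function('F')(21)) = Add(Add(Add(Rational(-1, 8), -3, Mul(-1, 7)), 1815), Pow(Add(-7, 21), Rational(1, 2))) = Add(Add(Add(Rational(-1, 8), -3, -7), 1815), Pow(14, Rational(1, 2))) = Add(Add(Rational(-81, 8), 1815), Pow(14, Rational(1, 2))) = Add(Rational(14439, 8), Pow(14, Rational(1, 2)))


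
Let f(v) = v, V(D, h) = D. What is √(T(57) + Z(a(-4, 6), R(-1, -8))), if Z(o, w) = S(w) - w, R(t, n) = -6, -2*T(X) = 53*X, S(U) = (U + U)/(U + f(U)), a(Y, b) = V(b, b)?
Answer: I*√6014/2 ≈ 38.775*I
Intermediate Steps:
a(Y, b) = b
S(U) = 1 (S(U) = (U + U)/(U + U) = (2*U)/((2*U)) = (2*U)*(1/(2*U)) = 1)
T(X) = -53*X/2
Z(o, w) = 1 - w
√(T(57) + Z(a(-4, 6), R(-1, -8))) = √(-53/2*57 + (1 - 1*(-6))) = √(-3021/2 + (1 + 6)) = √(-3021/2 + 7) = √(-3007/2) = I*√6014/2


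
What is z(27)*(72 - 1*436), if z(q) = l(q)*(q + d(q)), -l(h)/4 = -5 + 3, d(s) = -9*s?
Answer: 628992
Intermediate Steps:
l(h) = 8 (l(h) = -4*(-5 + 3) = -4*(-2) = 8)
z(q) = -64*q (z(q) = 8*(q - 9*q) = 8*(-8*q) = -64*q)
z(27)*(72 - 1*436) = (-64*27)*(72 - 1*436) = -1728*(72 - 436) = -1728*(-364) = 628992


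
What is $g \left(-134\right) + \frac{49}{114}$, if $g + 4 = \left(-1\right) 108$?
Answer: $\frac{1710961}{114} \approx 15008.0$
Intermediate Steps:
$g = -112$ ($g = -4 - 108 = -112$)
$g \left(-134\right) + \frac{49}{114} = \left(-112\right) \left(-134\right) + \frac{49}{114} = 15008 + 49 \cdot \frac{1}{114} = 15008 + \frac{49}{114} = \frac{1710961}{114}$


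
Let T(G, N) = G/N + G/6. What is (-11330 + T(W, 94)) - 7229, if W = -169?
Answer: -2621044/141 ≈ -18589.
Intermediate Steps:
T(G, N) = G/6 + G/N (T(G, N) = G/N + G*(⅙) = G/N + G/6 = G/6 + G/N)
(-11330 + T(W, 94)) - 7229 = (-11330 + ((⅙)*(-169) - 169/94)) - 7229 = (-11330 + (-169/6 - 169*1/94)) - 7229 = (-11330 + (-169/6 - 169/94)) - 7229 = (-11330 - 4225/141) - 7229 = -1601755/141 - 7229 = -2621044/141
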